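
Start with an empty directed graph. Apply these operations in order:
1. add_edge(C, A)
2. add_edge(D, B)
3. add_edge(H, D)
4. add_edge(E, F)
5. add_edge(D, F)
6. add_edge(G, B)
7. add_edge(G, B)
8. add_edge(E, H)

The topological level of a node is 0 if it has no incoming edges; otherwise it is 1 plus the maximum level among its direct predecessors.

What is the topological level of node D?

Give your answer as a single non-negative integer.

Op 1: add_edge(C, A). Edges now: 1
Op 2: add_edge(D, B). Edges now: 2
Op 3: add_edge(H, D). Edges now: 3
Op 4: add_edge(E, F). Edges now: 4
Op 5: add_edge(D, F). Edges now: 5
Op 6: add_edge(G, B). Edges now: 6
Op 7: add_edge(G, B) (duplicate, no change). Edges now: 6
Op 8: add_edge(E, H). Edges now: 7
Compute levels (Kahn BFS):
  sources (in-degree 0): C, E, G
  process C: level=0
    C->A: in-degree(A)=0, level(A)=1, enqueue
  process E: level=0
    E->F: in-degree(F)=1, level(F)>=1
    E->H: in-degree(H)=0, level(H)=1, enqueue
  process G: level=0
    G->B: in-degree(B)=1, level(B)>=1
  process A: level=1
  process H: level=1
    H->D: in-degree(D)=0, level(D)=2, enqueue
  process D: level=2
    D->B: in-degree(B)=0, level(B)=3, enqueue
    D->F: in-degree(F)=0, level(F)=3, enqueue
  process B: level=3
  process F: level=3
All levels: A:1, B:3, C:0, D:2, E:0, F:3, G:0, H:1
level(D) = 2

Answer: 2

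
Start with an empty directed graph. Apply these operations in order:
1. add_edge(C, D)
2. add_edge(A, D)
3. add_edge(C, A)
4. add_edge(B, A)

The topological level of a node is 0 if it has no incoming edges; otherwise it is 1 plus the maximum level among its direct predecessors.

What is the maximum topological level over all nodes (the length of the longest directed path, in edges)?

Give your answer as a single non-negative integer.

Op 1: add_edge(C, D). Edges now: 1
Op 2: add_edge(A, D). Edges now: 2
Op 3: add_edge(C, A). Edges now: 3
Op 4: add_edge(B, A). Edges now: 4
Compute levels (Kahn BFS):
  sources (in-degree 0): B, C
  process B: level=0
    B->A: in-degree(A)=1, level(A)>=1
  process C: level=0
    C->A: in-degree(A)=0, level(A)=1, enqueue
    C->D: in-degree(D)=1, level(D)>=1
  process A: level=1
    A->D: in-degree(D)=0, level(D)=2, enqueue
  process D: level=2
All levels: A:1, B:0, C:0, D:2
max level = 2

Answer: 2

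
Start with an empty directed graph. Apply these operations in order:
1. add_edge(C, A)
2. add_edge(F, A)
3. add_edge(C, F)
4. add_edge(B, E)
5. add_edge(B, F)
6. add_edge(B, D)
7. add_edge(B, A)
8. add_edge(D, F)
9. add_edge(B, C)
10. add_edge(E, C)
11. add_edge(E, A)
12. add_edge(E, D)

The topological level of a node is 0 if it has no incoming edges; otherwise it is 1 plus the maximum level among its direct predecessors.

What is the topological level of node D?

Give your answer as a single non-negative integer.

Op 1: add_edge(C, A). Edges now: 1
Op 2: add_edge(F, A). Edges now: 2
Op 3: add_edge(C, F). Edges now: 3
Op 4: add_edge(B, E). Edges now: 4
Op 5: add_edge(B, F). Edges now: 5
Op 6: add_edge(B, D). Edges now: 6
Op 7: add_edge(B, A). Edges now: 7
Op 8: add_edge(D, F). Edges now: 8
Op 9: add_edge(B, C). Edges now: 9
Op 10: add_edge(E, C). Edges now: 10
Op 11: add_edge(E, A). Edges now: 11
Op 12: add_edge(E, D). Edges now: 12
Compute levels (Kahn BFS):
  sources (in-degree 0): B
  process B: level=0
    B->A: in-degree(A)=3, level(A)>=1
    B->C: in-degree(C)=1, level(C)>=1
    B->D: in-degree(D)=1, level(D)>=1
    B->E: in-degree(E)=0, level(E)=1, enqueue
    B->F: in-degree(F)=2, level(F)>=1
  process E: level=1
    E->A: in-degree(A)=2, level(A)>=2
    E->C: in-degree(C)=0, level(C)=2, enqueue
    E->D: in-degree(D)=0, level(D)=2, enqueue
  process C: level=2
    C->A: in-degree(A)=1, level(A)>=3
    C->F: in-degree(F)=1, level(F)>=3
  process D: level=2
    D->F: in-degree(F)=0, level(F)=3, enqueue
  process F: level=3
    F->A: in-degree(A)=0, level(A)=4, enqueue
  process A: level=4
All levels: A:4, B:0, C:2, D:2, E:1, F:3
level(D) = 2

Answer: 2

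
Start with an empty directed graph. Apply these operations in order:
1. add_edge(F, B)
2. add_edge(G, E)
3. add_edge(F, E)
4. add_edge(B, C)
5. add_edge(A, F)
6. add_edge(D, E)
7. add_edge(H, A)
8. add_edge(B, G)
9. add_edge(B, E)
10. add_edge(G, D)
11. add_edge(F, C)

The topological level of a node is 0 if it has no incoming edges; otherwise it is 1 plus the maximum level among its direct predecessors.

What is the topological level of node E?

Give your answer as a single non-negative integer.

Answer: 6

Derivation:
Op 1: add_edge(F, B). Edges now: 1
Op 2: add_edge(G, E). Edges now: 2
Op 3: add_edge(F, E). Edges now: 3
Op 4: add_edge(B, C). Edges now: 4
Op 5: add_edge(A, F). Edges now: 5
Op 6: add_edge(D, E). Edges now: 6
Op 7: add_edge(H, A). Edges now: 7
Op 8: add_edge(B, G). Edges now: 8
Op 9: add_edge(B, E). Edges now: 9
Op 10: add_edge(G, D). Edges now: 10
Op 11: add_edge(F, C). Edges now: 11
Compute levels (Kahn BFS):
  sources (in-degree 0): H
  process H: level=0
    H->A: in-degree(A)=0, level(A)=1, enqueue
  process A: level=1
    A->F: in-degree(F)=0, level(F)=2, enqueue
  process F: level=2
    F->B: in-degree(B)=0, level(B)=3, enqueue
    F->C: in-degree(C)=1, level(C)>=3
    F->E: in-degree(E)=3, level(E)>=3
  process B: level=3
    B->C: in-degree(C)=0, level(C)=4, enqueue
    B->E: in-degree(E)=2, level(E)>=4
    B->G: in-degree(G)=0, level(G)=4, enqueue
  process C: level=4
  process G: level=4
    G->D: in-degree(D)=0, level(D)=5, enqueue
    G->E: in-degree(E)=1, level(E)>=5
  process D: level=5
    D->E: in-degree(E)=0, level(E)=6, enqueue
  process E: level=6
All levels: A:1, B:3, C:4, D:5, E:6, F:2, G:4, H:0
level(E) = 6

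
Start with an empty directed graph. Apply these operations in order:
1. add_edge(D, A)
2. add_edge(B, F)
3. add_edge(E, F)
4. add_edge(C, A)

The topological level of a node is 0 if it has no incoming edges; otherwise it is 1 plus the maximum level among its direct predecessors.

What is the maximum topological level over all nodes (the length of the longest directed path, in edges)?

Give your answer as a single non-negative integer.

Answer: 1

Derivation:
Op 1: add_edge(D, A). Edges now: 1
Op 2: add_edge(B, F). Edges now: 2
Op 3: add_edge(E, F). Edges now: 3
Op 4: add_edge(C, A). Edges now: 4
Compute levels (Kahn BFS):
  sources (in-degree 0): B, C, D, E
  process B: level=0
    B->F: in-degree(F)=1, level(F)>=1
  process C: level=0
    C->A: in-degree(A)=1, level(A)>=1
  process D: level=0
    D->A: in-degree(A)=0, level(A)=1, enqueue
  process E: level=0
    E->F: in-degree(F)=0, level(F)=1, enqueue
  process A: level=1
  process F: level=1
All levels: A:1, B:0, C:0, D:0, E:0, F:1
max level = 1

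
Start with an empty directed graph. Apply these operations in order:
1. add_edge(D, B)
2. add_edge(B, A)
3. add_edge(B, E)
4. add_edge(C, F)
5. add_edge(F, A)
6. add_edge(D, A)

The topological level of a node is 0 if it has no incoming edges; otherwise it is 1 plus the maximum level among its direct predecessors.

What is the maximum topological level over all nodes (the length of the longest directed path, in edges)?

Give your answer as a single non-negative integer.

Op 1: add_edge(D, B). Edges now: 1
Op 2: add_edge(B, A). Edges now: 2
Op 3: add_edge(B, E). Edges now: 3
Op 4: add_edge(C, F). Edges now: 4
Op 5: add_edge(F, A). Edges now: 5
Op 6: add_edge(D, A). Edges now: 6
Compute levels (Kahn BFS):
  sources (in-degree 0): C, D
  process C: level=0
    C->F: in-degree(F)=0, level(F)=1, enqueue
  process D: level=0
    D->A: in-degree(A)=2, level(A)>=1
    D->B: in-degree(B)=0, level(B)=1, enqueue
  process F: level=1
    F->A: in-degree(A)=1, level(A)>=2
  process B: level=1
    B->A: in-degree(A)=0, level(A)=2, enqueue
    B->E: in-degree(E)=0, level(E)=2, enqueue
  process A: level=2
  process E: level=2
All levels: A:2, B:1, C:0, D:0, E:2, F:1
max level = 2

Answer: 2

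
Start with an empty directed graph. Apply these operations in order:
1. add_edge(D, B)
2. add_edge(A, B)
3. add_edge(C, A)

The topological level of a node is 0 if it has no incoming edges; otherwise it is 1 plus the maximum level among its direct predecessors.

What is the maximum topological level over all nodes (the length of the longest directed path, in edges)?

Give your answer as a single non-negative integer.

Op 1: add_edge(D, B). Edges now: 1
Op 2: add_edge(A, B). Edges now: 2
Op 3: add_edge(C, A). Edges now: 3
Compute levels (Kahn BFS):
  sources (in-degree 0): C, D
  process C: level=0
    C->A: in-degree(A)=0, level(A)=1, enqueue
  process D: level=0
    D->B: in-degree(B)=1, level(B)>=1
  process A: level=1
    A->B: in-degree(B)=0, level(B)=2, enqueue
  process B: level=2
All levels: A:1, B:2, C:0, D:0
max level = 2

Answer: 2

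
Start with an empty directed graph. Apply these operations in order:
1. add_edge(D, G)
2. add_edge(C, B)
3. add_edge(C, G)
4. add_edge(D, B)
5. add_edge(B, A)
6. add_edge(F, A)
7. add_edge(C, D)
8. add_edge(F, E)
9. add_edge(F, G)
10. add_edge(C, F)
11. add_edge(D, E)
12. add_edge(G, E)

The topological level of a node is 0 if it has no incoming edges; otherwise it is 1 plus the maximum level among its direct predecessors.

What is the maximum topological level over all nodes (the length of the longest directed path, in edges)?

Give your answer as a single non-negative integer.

Op 1: add_edge(D, G). Edges now: 1
Op 2: add_edge(C, B). Edges now: 2
Op 3: add_edge(C, G). Edges now: 3
Op 4: add_edge(D, B). Edges now: 4
Op 5: add_edge(B, A). Edges now: 5
Op 6: add_edge(F, A). Edges now: 6
Op 7: add_edge(C, D). Edges now: 7
Op 8: add_edge(F, E). Edges now: 8
Op 9: add_edge(F, G). Edges now: 9
Op 10: add_edge(C, F). Edges now: 10
Op 11: add_edge(D, E). Edges now: 11
Op 12: add_edge(G, E). Edges now: 12
Compute levels (Kahn BFS):
  sources (in-degree 0): C
  process C: level=0
    C->B: in-degree(B)=1, level(B)>=1
    C->D: in-degree(D)=0, level(D)=1, enqueue
    C->F: in-degree(F)=0, level(F)=1, enqueue
    C->G: in-degree(G)=2, level(G)>=1
  process D: level=1
    D->B: in-degree(B)=0, level(B)=2, enqueue
    D->E: in-degree(E)=2, level(E)>=2
    D->G: in-degree(G)=1, level(G)>=2
  process F: level=1
    F->A: in-degree(A)=1, level(A)>=2
    F->E: in-degree(E)=1, level(E)>=2
    F->G: in-degree(G)=0, level(G)=2, enqueue
  process B: level=2
    B->A: in-degree(A)=0, level(A)=3, enqueue
  process G: level=2
    G->E: in-degree(E)=0, level(E)=3, enqueue
  process A: level=3
  process E: level=3
All levels: A:3, B:2, C:0, D:1, E:3, F:1, G:2
max level = 3

Answer: 3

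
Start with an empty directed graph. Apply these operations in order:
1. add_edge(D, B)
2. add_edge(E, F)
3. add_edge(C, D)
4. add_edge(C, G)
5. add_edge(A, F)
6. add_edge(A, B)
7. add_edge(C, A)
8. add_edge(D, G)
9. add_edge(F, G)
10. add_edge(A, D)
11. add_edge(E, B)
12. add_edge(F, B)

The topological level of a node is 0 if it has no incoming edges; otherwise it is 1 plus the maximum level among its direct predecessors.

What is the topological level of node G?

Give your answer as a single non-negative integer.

Op 1: add_edge(D, B). Edges now: 1
Op 2: add_edge(E, F). Edges now: 2
Op 3: add_edge(C, D). Edges now: 3
Op 4: add_edge(C, G). Edges now: 4
Op 5: add_edge(A, F). Edges now: 5
Op 6: add_edge(A, B). Edges now: 6
Op 7: add_edge(C, A). Edges now: 7
Op 8: add_edge(D, G). Edges now: 8
Op 9: add_edge(F, G). Edges now: 9
Op 10: add_edge(A, D). Edges now: 10
Op 11: add_edge(E, B). Edges now: 11
Op 12: add_edge(F, B). Edges now: 12
Compute levels (Kahn BFS):
  sources (in-degree 0): C, E
  process C: level=0
    C->A: in-degree(A)=0, level(A)=1, enqueue
    C->D: in-degree(D)=1, level(D)>=1
    C->G: in-degree(G)=2, level(G)>=1
  process E: level=0
    E->B: in-degree(B)=3, level(B)>=1
    E->F: in-degree(F)=1, level(F)>=1
  process A: level=1
    A->B: in-degree(B)=2, level(B)>=2
    A->D: in-degree(D)=0, level(D)=2, enqueue
    A->F: in-degree(F)=0, level(F)=2, enqueue
  process D: level=2
    D->B: in-degree(B)=1, level(B)>=3
    D->G: in-degree(G)=1, level(G)>=3
  process F: level=2
    F->B: in-degree(B)=0, level(B)=3, enqueue
    F->G: in-degree(G)=0, level(G)=3, enqueue
  process B: level=3
  process G: level=3
All levels: A:1, B:3, C:0, D:2, E:0, F:2, G:3
level(G) = 3

Answer: 3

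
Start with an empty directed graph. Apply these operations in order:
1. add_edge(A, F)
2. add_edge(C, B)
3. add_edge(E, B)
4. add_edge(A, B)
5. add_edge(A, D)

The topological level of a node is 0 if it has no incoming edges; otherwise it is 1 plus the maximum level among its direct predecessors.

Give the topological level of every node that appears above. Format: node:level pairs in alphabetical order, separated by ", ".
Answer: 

Op 1: add_edge(A, F). Edges now: 1
Op 2: add_edge(C, B). Edges now: 2
Op 3: add_edge(E, B). Edges now: 3
Op 4: add_edge(A, B). Edges now: 4
Op 5: add_edge(A, D). Edges now: 5
Compute levels (Kahn BFS):
  sources (in-degree 0): A, C, E
  process A: level=0
    A->B: in-degree(B)=2, level(B)>=1
    A->D: in-degree(D)=0, level(D)=1, enqueue
    A->F: in-degree(F)=0, level(F)=1, enqueue
  process C: level=0
    C->B: in-degree(B)=1, level(B)>=1
  process E: level=0
    E->B: in-degree(B)=0, level(B)=1, enqueue
  process D: level=1
  process F: level=1
  process B: level=1
All levels: A:0, B:1, C:0, D:1, E:0, F:1

Answer: A:0, B:1, C:0, D:1, E:0, F:1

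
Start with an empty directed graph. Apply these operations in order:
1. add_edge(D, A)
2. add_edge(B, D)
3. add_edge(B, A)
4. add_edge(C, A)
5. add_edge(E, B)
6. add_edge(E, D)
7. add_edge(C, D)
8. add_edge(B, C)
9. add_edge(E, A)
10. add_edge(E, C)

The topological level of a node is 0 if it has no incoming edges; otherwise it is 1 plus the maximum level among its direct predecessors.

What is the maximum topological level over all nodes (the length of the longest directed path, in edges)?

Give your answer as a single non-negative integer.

Op 1: add_edge(D, A). Edges now: 1
Op 2: add_edge(B, D). Edges now: 2
Op 3: add_edge(B, A). Edges now: 3
Op 4: add_edge(C, A). Edges now: 4
Op 5: add_edge(E, B). Edges now: 5
Op 6: add_edge(E, D). Edges now: 6
Op 7: add_edge(C, D). Edges now: 7
Op 8: add_edge(B, C). Edges now: 8
Op 9: add_edge(E, A). Edges now: 9
Op 10: add_edge(E, C). Edges now: 10
Compute levels (Kahn BFS):
  sources (in-degree 0): E
  process E: level=0
    E->A: in-degree(A)=3, level(A)>=1
    E->B: in-degree(B)=0, level(B)=1, enqueue
    E->C: in-degree(C)=1, level(C)>=1
    E->D: in-degree(D)=2, level(D)>=1
  process B: level=1
    B->A: in-degree(A)=2, level(A)>=2
    B->C: in-degree(C)=0, level(C)=2, enqueue
    B->D: in-degree(D)=1, level(D)>=2
  process C: level=2
    C->A: in-degree(A)=1, level(A)>=3
    C->D: in-degree(D)=0, level(D)=3, enqueue
  process D: level=3
    D->A: in-degree(A)=0, level(A)=4, enqueue
  process A: level=4
All levels: A:4, B:1, C:2, D:3, E:0
max level = 4

Answer: 4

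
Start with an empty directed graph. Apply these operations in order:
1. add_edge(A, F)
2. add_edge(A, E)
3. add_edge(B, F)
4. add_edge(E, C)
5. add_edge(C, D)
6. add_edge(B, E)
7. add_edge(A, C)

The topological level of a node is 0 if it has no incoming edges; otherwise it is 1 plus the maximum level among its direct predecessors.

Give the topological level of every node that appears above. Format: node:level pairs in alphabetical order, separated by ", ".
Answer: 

Op 1: add_edge(A, F). Edges now: 1
Op 2: add_edge(A, E). Edges now: 2
Op 3: add_edge(B, F). Edges now: 3
Op 4: add_edge(E, C). Edges now: 4
Op 5: add_edge(C, D). Edges now: 5
Op 6: add_edge(B, E). Edges now: 6
Op 7: add_edge(A, C). Edges now: 7
Compute levels (Kahn BFS):
  sources (in-degree 0): A, B
  process A: level=0
    A->C: in-degree(C)=1, level(C)>=1
    A->E: in-degree(E)=1, level(E)>=1
    A->F: in-degree(F)=1, level(F)>=1
  process B: level=0
    B->E: in-degree(E)=0, level(E)=1, enqueue
    B->F: in-degree(F)=0, level(F)=1, enqueue
  process E: level=1
    E->C: in-degree(C)=0, level(C)=2, enqueue
  process F: level=1
  process C: level=2
    C->D: in-degree(D)=0, level(D)=3, enqueue
  process D: level=3
All levels: A:0, B:0, C:2, D:3, E:1, F:1

Answer: A:0, B:0, C:2, D:3, E:1, F:1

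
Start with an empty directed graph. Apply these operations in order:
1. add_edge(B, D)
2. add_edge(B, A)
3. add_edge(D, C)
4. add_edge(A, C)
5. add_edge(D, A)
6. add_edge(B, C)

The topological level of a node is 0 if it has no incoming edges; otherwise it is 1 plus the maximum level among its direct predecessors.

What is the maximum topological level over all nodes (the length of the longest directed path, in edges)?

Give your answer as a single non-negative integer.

Answer: 3

Derivation:
Op 1: add_edge(B, D). Edges now: 1
Op 2: add_edge(B, A). Edges now: 2
Op 3: add_edge(D, C). Edges now: 3
Op 4: add_edge(A, C). Edges now: 4
Op 5: add_edge(D, A). Edges now: 5
Op 6: add_edge(B, C). Edges now: 6
Compute levels (Kahn BFS):
  sources (in-degree 0): B
  process B: level=0
    B->A: in-degree(A)=1, level(A)>=1
    B->C: in-degree(C)=2, level(C)>=1
    B->D: in-degree(D)=0, level(D)=1, enqueue
  process D: level=1
    D->A: in-degree(A)=0, level(A)=2, enqueue
    D->C: in-degree(C)=1, level(C)>=2
  process A: level=2
    A->C: in-degree(C)=0, level(C)=3, enqueue
  process C: level=3
All levels: A:2, B:0, C:3, D:1
max level = 3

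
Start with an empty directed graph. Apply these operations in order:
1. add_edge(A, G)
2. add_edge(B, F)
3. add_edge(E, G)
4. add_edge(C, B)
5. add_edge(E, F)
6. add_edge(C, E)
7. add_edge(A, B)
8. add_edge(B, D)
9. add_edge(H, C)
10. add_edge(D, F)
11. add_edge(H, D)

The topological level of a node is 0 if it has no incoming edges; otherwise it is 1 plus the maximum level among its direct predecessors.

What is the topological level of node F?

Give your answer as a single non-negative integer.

Op 1: add_edge(A, G). Edges now: 1
Op 2: add_edge(B, F). Edges now: 2
Op 3: add_edge(E, G). Edges now: 3
Op 4: add_edge(C, B). Edges now: 4
Op 5: add_edge(E, F). Edges now: 5
Op 6: add_edge(C, E). Edges now: 6
Op 7: add_edge(A, B). Edges now: 7
Op 8: add_edge(B, D). Edges now: 8
Op 9: add_edge(H, C). Edges now: 9
Op 10: add_edge(D, F). Edges now: 10
Op 11: add_edge(H, D). Edges now: 11
Compute levels (Kahn BFS):
  sources (in-degree 0): A, H
  process A: level=0
    A->B: in-degree(B)=1, level(B)>=1
    A->G: in-degree(G)=1, level(G)>=1
  process H: level=0
    H->C: in-degree(C)=0, level(C)=1, enqueue
    H->D: in-degree(D)=1, level(D)>=1
  process C: level=1
    C->B: in-degree(B)=0, level(B)=2, enqueue
    C->E: in-degree(E)=0, level(E)=2, enqueue
  process B: level=2
    B->D: in-degree(D)=0, level(D)=3, enqueue
    B->F: in-degree(F)=2, level(F)>=3
  process E: level=2
    E->F: in-degree(F)=1, level(F)>=3
    E->G: in-degree(G)=0, level(G)=3, enqueue
  process D: level=3
    D->F: in-degree(F)=0, level(F)=4, enqueue
  process G: level=3
  process F: level=4
All levels: A:0, B:2, C:1, D:3, E:2, F:4, G:3, H:0
level(F) = 4

Answer: 4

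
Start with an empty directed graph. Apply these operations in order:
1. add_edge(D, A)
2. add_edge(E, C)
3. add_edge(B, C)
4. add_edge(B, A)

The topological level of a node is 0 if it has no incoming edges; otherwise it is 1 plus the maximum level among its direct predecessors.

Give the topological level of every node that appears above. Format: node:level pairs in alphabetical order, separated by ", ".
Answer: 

Op 1: add_edge(D, A). Edges now: 1
Op 2: add_edge(E, C). Edges now: 2
Op 3: add_edge(B, C). Edges now: 3
Op 4: add_edge(B, A). Edges now: 4
Compute levels (Kahn BFS):
  sources (in-degree 0): B, D, E
  process B: level=0
    B->A: in-degree(A)=1, level(A)>=1
    B->C: in-degree(C)=1, level(C)>=1
  process D: level=0
    D->A: in-degree(A)=0, level(A)=1, enqueue
  process E: level=0
    E->C: in-degree(C)=0, level(C)=1, enqueue
  process A: level=1
  process C: level=1
All levels: A:1, B:0, C:1, D:0, E:0

Answer: A:1, B:0, C:1, D:0, E:0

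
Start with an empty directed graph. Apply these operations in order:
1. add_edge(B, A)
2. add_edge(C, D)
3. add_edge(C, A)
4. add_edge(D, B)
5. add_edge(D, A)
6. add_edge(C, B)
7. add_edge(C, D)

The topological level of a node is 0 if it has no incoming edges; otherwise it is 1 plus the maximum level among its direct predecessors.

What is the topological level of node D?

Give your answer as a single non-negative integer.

Answer: 1

Derivation:
Op 1: add_edge(B, A). Edges now: 1
Op 2: add_edge(C, D). Edges now: 2
Op 3: add_edge(C, A). Edges now: 3
Op 4: add_edge(D, B). Edges now: 4
Op 5: add_edge(D, A). Edges now: 5
Op 6: add_edge(C, B). Edges now: 6
Op 7: add_edge(C, D) (duplicate, no change). Edges now: 6
Compute levels (Kahn BFS):
  sources (in-degree 0): C
  process C: level=0
    C->A: in-degree(A)=2, level(A)>=1
    C->B: in-degree(B)=1, level(B)>=1
    C->D: in-degree(D)=0, level(D)=1, enqueue
  process D: level=1
    D->A: in-degree(A)=1, level(A)>=2
    D->B: in-degree(B)=0, level(B)=2, enqueue
  process B: level=2
    B->A: in-degree(A)=0, level(A)=3, enqueue
  process A: level=3
All levels: A:3, B:2, C:0, D:1
level(D) = 1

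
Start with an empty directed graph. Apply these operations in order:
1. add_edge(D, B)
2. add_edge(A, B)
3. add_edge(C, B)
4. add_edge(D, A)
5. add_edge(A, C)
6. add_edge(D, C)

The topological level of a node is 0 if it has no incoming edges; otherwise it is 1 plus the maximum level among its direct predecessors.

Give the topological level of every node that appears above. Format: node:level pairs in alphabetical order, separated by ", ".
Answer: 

Answer: A:1, B:3, C:2, D:0

Derivation:
Op 1: add_edge(D, B). Edges now: 1
Op 2: add_edge(A, B). Edges now: 2
Op 3: add_edge(C, B). Edges now: 3
Op 4: add_edge(D, A). Edges now: 4
Op 5: add_edge(A, C). Edges now: 5
Op 6: add_edge(D, C). Edges now: 6
Compute levels (Kahn BFS):
  sources (in-degree 0): D
  process D: level=0
    D->A: in-degree(A)=0, level(A)=1, enqueue
    D->B: in-degree(B)=2, level(B)>=1
    D->C: in-degree(C)=1, level(C)>=1
  process A: level=1
    A->B: in-degree(B)=1, level(B)>=2
    A->C: in-degree(C)=0, level(C)=2, enqueue
  process C: level=2
    C->B: in-degree(B)=0, level(B)=3, enqueue
  process B: level=3
All levels: A:1, B:3, C:2, D:0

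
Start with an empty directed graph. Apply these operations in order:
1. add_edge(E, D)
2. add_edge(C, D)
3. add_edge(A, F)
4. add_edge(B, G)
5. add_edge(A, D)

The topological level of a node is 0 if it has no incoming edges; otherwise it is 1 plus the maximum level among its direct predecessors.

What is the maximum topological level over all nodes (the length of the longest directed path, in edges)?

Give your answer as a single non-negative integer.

Op 1: add_edge(E, D). Edges now: 1
Op 2: add_edge(C, D). Edges now: 2
Op 3: add_edge(A, F). Edges now: 3
Op 4: add_edge(B, G). Edges now: 4
Op 5: add_edge(A, D). Edges now: 5
Compute levels (Kahn BFS):
  sources (in-degree 0): A, B, C, E
  process A: level=0
    A->D: in-degree(D)=2, level(D)>=1
    A->F: in-degree(F)=0, level(F)=1, enqueue
  process B: level=0
    B->G: in-degree(G)=0, level(G)=1, enqueue
  process C: level=0
    C->D: in-degree(D)=1, level(D)>=1
  process E: level=0
    E->D: in-degree(D)=0, level(D)=1, enqueue
  process F: level=1
  process G: level=1
  process D: level=1
All levels: A:0, B:0, C:0, D:1, E:0, F:1, G:1
max level = 1

Answer: 1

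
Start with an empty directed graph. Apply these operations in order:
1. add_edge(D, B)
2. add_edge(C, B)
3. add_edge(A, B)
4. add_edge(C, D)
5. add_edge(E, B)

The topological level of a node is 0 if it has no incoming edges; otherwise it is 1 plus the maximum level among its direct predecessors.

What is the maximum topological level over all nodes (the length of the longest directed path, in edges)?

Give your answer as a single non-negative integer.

Op 1: add_edge(D, B). Edges now: 1
Op 2: add_edge(C, B). Edges now: 2
Op 3: add_edge(A, B). Edges now: 3
Op 4: add_edge(C, D). Edges now: 4
Op 5: add_edge(E, B). Edges now: 5
Compute levels (Kahn BFS):
  sources (in-degree 0): A, C, E
  process A: level=0
    A->B: in-degree(B)=3, level(B)>=1
  process C: level=0
    C->B: in-degree(B)=2, level(B)>=1
    C->D: in-degree(D)=0, level(D)=1, enqueue
  process E: level=0
    E->B: in-degree(B)=1, level(B)>=1
  process D: level=1
    D->B: in-degree(B)=0, level(B)=2, enqueue
  process B: level=2
All levels: A:0, B:2, C:0, D:1, E:0
max level = 2

Answer: 2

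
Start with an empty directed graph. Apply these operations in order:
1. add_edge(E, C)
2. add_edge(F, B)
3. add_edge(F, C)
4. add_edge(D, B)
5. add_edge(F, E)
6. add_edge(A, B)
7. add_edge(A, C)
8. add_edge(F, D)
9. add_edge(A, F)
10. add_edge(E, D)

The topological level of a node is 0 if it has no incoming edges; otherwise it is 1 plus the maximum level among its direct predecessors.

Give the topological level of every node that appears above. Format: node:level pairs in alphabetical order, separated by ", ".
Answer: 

Answer: A:0, B:4, C:3, D:3, E:2, F:1

Derivation:
Op 1: add_edge(E, C). Edges now: 1
Op 2: add_edge(F, B). Edges now: 2
Op 3: add_edge(F, C). Edges now: 3
Op 4: add_edge(D, B). Edges now: 4
Op 5: add_edge(F, E). Edges now: 5
Op 6: add_edge(A, B). Edges now: 6
Op 7: add_edge(A, C). Edges now: 7
Op 8: add_edge(F, D). Edges now: 8
Op 9: add_edge(A, F). Edges now: 9
Op 10: add_edge(E, D). Edges now: 10
Compute levels (Kahn BFS):
  sources (in-degree 0): A
  process A: level=0
    A->B: in-degree(B)=2, level(B)>=1
    A->C: in-degree(C)=2, level(C)>=1
    A->F: in-degree(F)=0, level(F)=1, enqueue
  process F: level=1
    F->B: in-degree(B)=1, level(B)>=2
    F->C: in-degree(C)=1, level(C)>=2
    F->D: in-degree(D)=1, level(D)>=2
    F->E: in-degree(E)=0, level(E)=2, enqueue
  process E: level=2
    E->C: in-degree(C)=0, level(C)=3, enqueue
    E->D: in-degree(D)=0, level(D)=3, enqueue
  process C: level=3
  process D: level=3
    D->B: in-degree(B)=0, level(B)=4, enqueue
  process B: level=4
All levels: A:0, B:4, C:3, D:3, E:2, F:1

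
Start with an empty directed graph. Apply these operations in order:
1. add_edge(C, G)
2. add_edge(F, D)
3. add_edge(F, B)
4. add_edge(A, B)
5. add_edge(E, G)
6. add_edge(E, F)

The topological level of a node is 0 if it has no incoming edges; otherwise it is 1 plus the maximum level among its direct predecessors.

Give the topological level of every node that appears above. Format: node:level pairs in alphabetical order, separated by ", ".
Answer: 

Answer: A:0, B:2, C:0, D:2, E:0, F:1, G:1

Derivation:
Op 1: add_edge(C, G). Edges now: 1
Op 2: add_edge(F, D). Edges now: 2
Op 3: add_edge(F, B). Edges now: 3
Op 4: add_edge(A, B). Edges now: 4
Op 5: add_edge(E, G). Edges now: 5
Op 6: add_edge(E, F). Edges now: 6
Compute levels (Kahn BFS):
  sources (in-degree 0): A, C, E
  process A: level=0
    A->B: in-degree(B)=1, level(B)>=1
  process C: level=0
    C->G: in-degree(G)=1, level(G)>=1
  process E: level=0
    E->F: in-degree(F)=0, level(F)=1, enqueue
    E->G: in-degree(G)=0, level(G)=1, enqueue
  process F: level=1
    F->B: in-degree(B)=0, level(B)=2, enqueue
    F->D: in-degree(D)=0, level(D)=2, enqueue
  process G: level=1
  process B: level=2
  process D: level=2
All levels: A:0, B:2, C:0, D:2, E:0, F:1, G:1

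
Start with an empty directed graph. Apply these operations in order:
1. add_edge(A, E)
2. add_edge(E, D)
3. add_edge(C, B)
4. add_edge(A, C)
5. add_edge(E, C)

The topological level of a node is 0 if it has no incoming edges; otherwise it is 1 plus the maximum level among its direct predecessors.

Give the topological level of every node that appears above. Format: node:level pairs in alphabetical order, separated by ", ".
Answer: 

Answer: A:0, B:3, C:2, D:2, E:1

Derivation:
Op 1: add_edge(A, E). Edges now: 1
Op 2: add_edge(E, D). Edges now: 2
Op 3: add_edge(C, B). Edges now: 3
Op 4: add_edge(A, C). Edges now: 4
Op 5: add_edge(E, C). Edges now: 5
Compute levels (Kahn BFS):
  sources (in-degree 0): A
  process A: level=0
    A->C: in-degree(C)=1, level(C)>=1
    A->E: in-degree(E)=0, level(E)=1, enqueue
  process E: level=1
    E->C: in-degree(C)=0, level(C)=2, enqueue
    E->D: in-degree(D)=0, level(D)=2, enqueue
  process C: level=2
    C->B: in-degree(B)=0, level(B)=3, enqueue
  process D: level=2
  process B: level=3
All levels: A:0, B:3, C:2, D:2, E:1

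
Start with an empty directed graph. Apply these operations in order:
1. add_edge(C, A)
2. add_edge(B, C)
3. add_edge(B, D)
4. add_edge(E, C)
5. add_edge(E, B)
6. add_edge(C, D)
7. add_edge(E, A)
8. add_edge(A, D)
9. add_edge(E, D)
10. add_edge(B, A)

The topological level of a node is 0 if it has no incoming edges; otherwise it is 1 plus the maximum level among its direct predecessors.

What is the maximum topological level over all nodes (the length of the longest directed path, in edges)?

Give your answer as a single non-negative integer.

Op 1: add_edge(C, A). Edges now: 1
Op 2: add_edge(B, C). Edges now: 2
Op 3: add_edge(B, D). Edges now: 3
Op 4: add_edge(E, C). Edges now: 4
Op 5: add_edge(E, B). Edges now: 5
Op 6: add_edge(C, D). Edges now: 6
Op 7: add_edge(E, A). Edges now: 7
Op 8: add_edge(A, D). Edges now: 8
Op 9: add_edge(E, D). Edges now: 9
Op 10: add_edge(B, A). Edges now: 10
Compute levels (Kahn BFS):
  sources (in-degree 0): E
  process E: level=0
    E->A: in-degree(A)=2, level(A)>=1
    E->B: in-degree(B)=0, level(B)=1, enqueue
    E->C: in-degree(C)=1, level(C)>=1
    E->D: in-degree(D)=3, level(D)>=1
  process B: level=1
    B->A: in-degree(A)=1, level(A)>=2
    B->C: in-degree(C)=0, level(C)=2, enqueue
    B->D: in-degree(D)=2, level(D)>=2
  process C: level=2
    C->A: in-degree(A)=0, level(A)=3, enqueue
    C->D: in-degree(D)=1, level(D)>=3
  process A: level=3
    A->D: in-degree(D)=0, level(D)=4, enqueue
  process D: level=4
All levels: A:3, B:1, C:2, D:4, E:0
max level = 4

Answer: 4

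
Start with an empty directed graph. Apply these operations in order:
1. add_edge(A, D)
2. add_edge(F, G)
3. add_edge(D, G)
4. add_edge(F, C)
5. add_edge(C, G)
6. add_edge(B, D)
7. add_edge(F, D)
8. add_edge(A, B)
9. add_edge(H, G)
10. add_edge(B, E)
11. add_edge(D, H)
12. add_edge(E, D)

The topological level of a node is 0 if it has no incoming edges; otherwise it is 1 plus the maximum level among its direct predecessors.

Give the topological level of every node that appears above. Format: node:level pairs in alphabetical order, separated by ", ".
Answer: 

Answer: A:0, B:1, C:1, D:3, E:2, F:0, G:5, H:4

Derivation:
Op 1: add_edge(A, D). Edges now: 1
Op 2: add_edge(F, G). Edges now: 2
Op 3: add_edge(D, G). Edges now: 3
Op 4: add_edge(F, C). Edges now: 4
Op 5: add_edge(C, G). Edges now: 5
Op 6: add_edge(B, D). Edges now: 6
Op 7: add_edge(F, D). Edges now: 7
Op 8: add_edge(A, B). Edges now: 8
Op 9: add_edge(H, G). Edges now: 9
Op 10: add_edge(B, E). Edges now: 10
Op 11: add_edge(D, H). Edges now: 11
Op 12: add_edge(E, D). Edges now: 12
Compute levels (Kahn BFS):
  sources (in-degree 0): A, F
  process A: level=0
    A->B: in-degree(B)=0, level(B)=1, enqueue
    A->D: in-degree(D)=3, level(D)>=1
  process F: level=0
    F->C: in-degree(C)=0, level(C)=1, enqueue
    F->D: in-degree(D)=2, level(D)>=1
    F->G: in-degree(G)=3, level(G)>=1
  process B: level=1
    B->D: in-degree(D)=1, level(D)>=2
    B->E: in-degree(E)=0, level(E)=2, enqueue
  process C: level=1
    C->G: in-degree(G)=2, level(G)>=2
  process E: level=2
    E->D: in-degree(D)=0, level(D)=3, enqueue
  process D: level=3
    D->G: in-degree(G)=1, level(G)>=4
    D->H: in-degree(H)=0, level(H)=4, enqueue
  process H: level=4
    H->G: in-degree(G)=0, level(G)=5, enqueue
  process G: level=5
All levels: A:0, B:1, C:1, D:3, E:2, F:0, G:5, H:4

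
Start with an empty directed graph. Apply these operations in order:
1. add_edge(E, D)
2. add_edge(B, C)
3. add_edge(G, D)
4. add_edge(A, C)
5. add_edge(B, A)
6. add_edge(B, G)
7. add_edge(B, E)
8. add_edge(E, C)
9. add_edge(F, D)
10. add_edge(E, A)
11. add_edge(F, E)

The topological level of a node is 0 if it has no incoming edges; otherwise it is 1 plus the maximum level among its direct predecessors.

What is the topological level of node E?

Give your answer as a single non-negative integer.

Answer: 1

Derivation:
Op 1: add_edge(E, D). Edges now: 1
Op 2: add_edge(B, C). Edges now: 2
Op 3: add_edge(G, D). Edges now: 3
Op 4: add_edge(A, C). Edges now: 4
Op 5: add_edge(B, A). Edges now: 5
Op 6: add_edge(B, G). Edges now: 6
Op 7: add_edge(B, E). Edges now: 7
Op 8: add_edge(E, C). Edges now: 8
Op 9: add_edge(F, D). Edges now: 9
Op 10: add_edge(E, A). Edges now: 10
Op 11: add_edge(F, E). Edges now: 11
Compute levels (Kahn BFS):
  sources (in-degree 0): B, F
  process B: level=0
    B->A: in-degree(A)=1, level(A)>=1
    B->C: in-degree(C)=2, level(C)>=1
    B->E: in-degree(E)=1, level(E)>=1
    B->G: in-degree(G)=0, level(G)=1, enqueue
  process F: level=0
    F->D: in-degree(D)=2, level(D)>=1
    F->E: in-degree(E)=0, level(E)=1, enqueue
  process G: level=1
    G->D: in-degree(D)=1, level(D)>=2
  process E: level=1
    E->A: in-degree(A)=0, level(A)=2, enqueue
    E->C: in-degree(C)=1, level(C)>=2
    E->D: in-degree(D)=0, level(D)=2, enqueue
  process A: level=2
    A->C: in-degree(C)=0, level(C)=3, enqueue
  process D: level=2
  process C: level=3
All levels: A:2, B:0, C:3, D:2, E:1, F:0, G:1
level(E) = 1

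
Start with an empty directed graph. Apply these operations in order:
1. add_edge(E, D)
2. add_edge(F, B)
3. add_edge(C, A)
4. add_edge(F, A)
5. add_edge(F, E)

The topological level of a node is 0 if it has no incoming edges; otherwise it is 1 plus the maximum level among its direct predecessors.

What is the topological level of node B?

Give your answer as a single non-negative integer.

Answer: 1

Derivation:
Op 1: add_edge(E, D). Edges now: 1
Op 2: add_edge(F, B). Edges now: 2
Op 3: add_edge(C, A). Edges now: 3
Op 4: add_edge(F, A). Edges now: 4
Op 5: add_edge(F, E). Edges now: 5
Compute levels (Kahn BFS):
  sources (in-degree 0): C, F
  process C: level=0
    C->A: in-degree(A)=1, level(A)>=1
  process F: level=0
    F->A: in-degree(A)=0, level(A)=1, enqueue
    F->B: in-degree(B)=0, level(B)=1, enqueue
    F->E: in-degree(E)=0, level(E)=1, enqueue
  process A: level=1
  process B: level=1
  process E: level=1
    E->D: in-degree(D)=0, level(D)=2, enqueue
  process D: level=2
All levels: A:1, B:1, C:0, D:2, E:1, F:0
level(B) = 1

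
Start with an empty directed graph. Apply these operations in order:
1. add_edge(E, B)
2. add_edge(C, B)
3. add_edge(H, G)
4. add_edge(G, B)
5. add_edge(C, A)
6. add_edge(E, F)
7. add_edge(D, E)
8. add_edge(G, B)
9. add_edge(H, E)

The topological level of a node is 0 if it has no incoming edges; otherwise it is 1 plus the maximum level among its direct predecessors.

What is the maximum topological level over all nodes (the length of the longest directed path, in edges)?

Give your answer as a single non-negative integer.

Op 1: add_edge(E, B). Edges now: 1
Op 2: add_edge(C, B). Edges now: 2
Op 3: add_edge(H, G). Edges now: 3
Op 4: add_edge(G, B). Edges now: 4
Op 5: add_edge(C, A). Edges now: 5
Op 6: add_edge(E, F). Edges now: 6
Op 7: add_edge(D, E). Edges now: 7
Op 8: add_edge(G, B) (duplicate, no change). Edges now: 7
Op 9: add_edge(H, E). Edges now: 8
Compute levels (Kahn BFS):
  sources (in-degree 0): C, D, H
  process C: level=0
    C->A: in-degree(A)=0, level(A)=1, enqueue
    C->B: in-degree(B)=2, level(B)>=1
  process D: level=0
    D->E: in-degree(E)=1, level(E)>=1
  process H: level=0
    H->E: in-degree(E)=0, level(E)=1, enqueue
    H->G: in-degree(G)=0, level(G)=1, enqueue
  process A: level=1
  process E: level=1
    E->B: in-degree(B)=1, level(B)>=2
    E->F: in-degree(F)=0, level(F)=2, enqueue
  process G: level=1
    G->B: in-degree(B)=0, level(B)=2, enqueue
  process F: level=2
  process B: level=2
All levels: A:1, B:2, C:0, D:0, E:1, F:2, G:1, H:0
max level = 2

Answer: 2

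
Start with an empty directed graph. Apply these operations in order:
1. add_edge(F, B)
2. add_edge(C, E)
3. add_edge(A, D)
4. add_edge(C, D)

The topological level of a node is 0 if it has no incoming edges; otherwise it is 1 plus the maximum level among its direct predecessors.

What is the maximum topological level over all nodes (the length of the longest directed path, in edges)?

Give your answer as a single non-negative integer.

Answer: 1

Derivation:
Op 1: add_edge(F, B). Edges now: 1
Op 2: add_edge(C, E). Edges now: 2
Op 3: add_edge(A, D). Edges now: 3
Op 4: add_edge(C, D). Edges now: 4
Compute levels (Kahn BFS):
  sources (in-degree 0): A, C, F
  process A: level=0
    A->D: in-degree(D)=1, level(D)>=1
  process C: level=0
    C->D: in-degree(D)=0, level(D)=1, enqueue
    C->E: in-degree(E)=0, level(E)=1, enqueue
  process F: level=0
    F->B: in-degree(B)=0, level(B)=1, enqueue
  process D: level=1
  process E: level=1
  process B: level=1
All levels: A:0, B:1, C:0, D:1, E:1, F:0
max level = 1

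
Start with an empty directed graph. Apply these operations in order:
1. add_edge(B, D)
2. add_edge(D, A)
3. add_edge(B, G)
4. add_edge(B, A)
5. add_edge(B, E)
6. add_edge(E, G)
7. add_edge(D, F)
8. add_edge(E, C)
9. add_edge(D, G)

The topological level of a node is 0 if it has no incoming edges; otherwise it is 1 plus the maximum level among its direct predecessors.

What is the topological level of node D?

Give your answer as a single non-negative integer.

Answer: 1

Derivation:
Op 1: add_edge(B, D). Edges now: 1
Op 2: add_edge(D, A). Edges now: 2
Op 3: add_edge(B, G). Edges now: 3
Op 4: add_edge(B, A). Edges now: 4
Op 5: add_edge(B, E). Edges now: 5
Op 6: add_edge(E, G). Edges now: 6
Op 7: add_edge(D, F). Edges now: 7
Op 8: add_edge(E, C). Edges now: 8
Op 9: add_edge(D, G). Edges now: 9
Compute levels (Kahn BFS):
  sources (in-degree 0): B
  process B: level=0
    B->A: in-degree(A)=1, level(A)>=1
    B->D: in-degree(D)=0, level(D)=1, enqueue
    B->E: in-degree(E)=0, level(E)=1, enqueue
    B->G: in-degree(G)=2, level(G)>=1
  process D: level=1
    D->A: in-degree(A)=0, level(A)=2, enqueue
    D->F: in-degree(F)=0, level(F)=2, enqueue
    D->G: in-degree(G)=1, level(G)>=2
  process E: level=1
    E->C: in-degree(C)=0, level(C)=2, enqueue
    E->G: in-degree(G)=0, level(G)=2, enqueue
  process A: level=2
  process F: level=2
  process C: level=2
  process G: level=2
All levels: A:2, B:0, C:2, D:1, E:1, F:2, G:2
level(D) = 1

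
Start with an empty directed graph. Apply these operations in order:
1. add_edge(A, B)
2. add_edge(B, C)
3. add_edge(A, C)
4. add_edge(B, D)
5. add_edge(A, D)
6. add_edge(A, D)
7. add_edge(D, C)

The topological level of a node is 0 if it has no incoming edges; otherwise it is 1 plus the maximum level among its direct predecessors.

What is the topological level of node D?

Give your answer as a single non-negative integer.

Answer: 2

Derivation:
Op 1: add_edge(A, B). Edges now: 1
Op 2: add_edge(B, C). Edges now: 2
Op 3: add_edge(A, C). Edges now: 3
Op 4: add_edge(B, D). Edges now: 4
Op 5: add_edge(A, D). Edges now: 5
Op 6: add_edge(A, D) (duplicate, no change). Edges now: 5
Op 7: add_edge(D, C). Edges now: 6
Compute levels (Kahn BFS):
  sources (in-degree 0): A
  process A: level=0
    A->B: in-degree(B)=0, level(B)=1, enqueue
    A->C: in-degree(C)=2, level(C)>=1
    A->D: in-degree(D)=1, level(D)>=1
  process B: level=1
    B->C: in-degree(C)=1, level(C)>=2
    B->D: in-degree(D)=0, level(D)=2, enqueue
  process D: level=2
    D->C: in-degree(C)=0, level(C)=3, enqueue
  process C: level=3
All levels: A:0, B:1, C:3, D:2
level(D) = 2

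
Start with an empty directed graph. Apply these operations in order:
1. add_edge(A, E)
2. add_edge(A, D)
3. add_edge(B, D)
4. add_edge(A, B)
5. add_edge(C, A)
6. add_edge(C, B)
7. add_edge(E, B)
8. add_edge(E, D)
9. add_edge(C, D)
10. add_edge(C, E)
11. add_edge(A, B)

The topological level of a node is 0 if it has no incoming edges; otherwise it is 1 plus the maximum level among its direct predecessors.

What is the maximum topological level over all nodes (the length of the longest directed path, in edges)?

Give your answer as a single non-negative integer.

Answer: 4

Derivation:
Op 1: add_edge(A, E). Edges now: 1
Op 2: add_edge(A, D). Edges now: 2
Op 3: add_edge(B, D). Edges now: 3
Op 4: add_edge(A, B). Edges now: 4
Op 5: add_edge(C, A). Edges now: 5
Op 6: add_edge(C, B). Edges now: 6
Op 7: add_edge(E, B). Edges now: 7
Op 8: add_edge(E, D). Edges now: 8
Op 9: add_edge(C, D). Edges now: 9
Op 10: add_edge(C, E). Edges now: 10
Op 11: add_edge(A, B) (duplicate, no change). Edges now: 10
Compute levels (Kahn BFS):
  sources (in-degree 0): C
  process C: level=0
    C->A: in-degree(A)=0, level(A)=1, enqueue
    C->B: in-degree(B)=2, level(B)>=1
    C->D: in-degree(D)=3, level(D)>=1
    C->E: in-degree(E)=1, level(E)>=1
  process A: level=1
    A->B: in-degree(B)=1, level(B)>=2
    A->D: in-degree(D)=2, level(D)>=2
    A->E: in-degree(E)=0, level(E)=2, enqueue
  process E: level=2
    E->B: in-degree(B)=0, level(B)=3, enqueue
    E->D: in-degree(D)=1, level(D)>=3
  process B: level=3
    B->D: in-degree(D)=0, level(D)=4, enqueue
  process D: level=4
All levels: A:1, B:3, C:0, D:4, E:2
max level = 4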